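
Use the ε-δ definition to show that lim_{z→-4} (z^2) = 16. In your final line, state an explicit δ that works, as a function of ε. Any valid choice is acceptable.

δ = min(1, ε/9)

Let ε > 0 be given. We seek δ > 0 with 0 < |z + 4| < δ ⇒ |z^2 − 16| < ε.
Factor: z^2 − 16 = (z + 4)(z - 4), so |z^2 − 16| = |z + 4|·|z - 4|.
Restrict δ ≤ 1. Then |z + 4| < 1 gives |z| < 5, so by the triangle inequality |z - 4| ≤ 5 + 4 = 9.
Hence |z^2 − 16| ≤ 9|z + 4|, which is < ε once |z + 4| < ε/9.
Take δ = min(1, ε/9). If 0 < |z + 4| < δ then both bounds hold and |z^2 − 16| ≤ 9|z + 4| < 9·(ε/9) = ε.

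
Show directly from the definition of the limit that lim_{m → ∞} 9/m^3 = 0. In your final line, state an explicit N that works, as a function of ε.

N = (9/ε)^{1/3}

Suppose ε > 0. For m ≥ 1, |9/m^3 − 0| = 9/m^3.
9/m^3 < ε ⇔ m^3 > 9/ε ⇔ m > (9/ε)^{1/3}.
Take N = (9/ε)^{1/3}. Then m > N implies 9/m^3 < ε.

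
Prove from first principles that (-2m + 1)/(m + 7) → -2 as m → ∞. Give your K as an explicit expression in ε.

Suppose ε > 0. For m ≥ 1, |(-2m + 1)/(m + 7) + 2| = |15|/((m + 7)) = 15/((m + 7)).
Since m + 7 ≥ m for m ≥ 1, this is ≤ 15/(m) = 15/m.
So |(-2m + 1)/(m + 7) + 2| < ε whenever m > 15/ε.
Take K = 15/ε. If m > K then |(-2m + 1)/(m + 7) + 2| ≤ 15/m < ε.

K = 15/ε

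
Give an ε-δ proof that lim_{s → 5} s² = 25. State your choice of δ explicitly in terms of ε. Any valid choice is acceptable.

Let ε > 0 be given. We seek δ > 0 with 0 < |s − 5| < δ ⇒ |s² − 25| < ε.
Factor: s² − 25 = (s − 5)(s + 5), so |s² − 25| = |s − 5|·|s + 5|.
Restrict δ ≤ 2. Then |s − 5| < 2 gives |s| < 7, so by the triangle inequality |s + 5| ≤ 7 + 5 = 12.
Hence |s² − 25| ≤ 12|s − 5|, which is < ε once |s − 5| < ε/12.
Take δ = min(2, ε/12). If 0 < |s − 5| < δ then both bounds hold and |s² − 25| ≤ 12|s − 5| < 12·(ε/12) = ε.

δ = min(2, ε/12)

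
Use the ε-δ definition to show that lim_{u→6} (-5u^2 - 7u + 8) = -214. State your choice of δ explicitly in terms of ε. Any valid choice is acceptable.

δ = min(2, ε/77)

Let ε > 0 be given. We want δ > 0 such that 0 < |u − 6| < δ implies |(-5u^2 - 7u + 8) + 214| < ε.
(-5u^2 - 7u + 8) + 214 = -5u^2 - 7u + 222 = (u − 6)(-5u - 37).
So |(-5u^2 - 7u + 8) + 214| = |u − 6|·|-5u - 37|.
Require δ ≤ 2. Then |u − 6| < 2 gives |u| < 8, and by the triangle inequality |-5u - 37| ≤ 5·8 + 37 = 77.
Hence |(-5u^2 - 7u + 8) + 214| ≤ 77|u − 6| < ε provided |u − 6| < ε/77.
Take δ = min(2, ε/77). Then 0 < |u − 6| < δ gives both |u − 6| < 2 and |u − 6| < ε/77, so |(-5u^2 - 7u + 8) + 214| < ε.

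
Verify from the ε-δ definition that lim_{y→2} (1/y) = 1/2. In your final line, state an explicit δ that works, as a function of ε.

δ = min(1, 2ε)

Suppose ε > 0. We seek δ > 0 such that 0 < |y − 2| < δ implies |1/y − (1/2)| < ε.
|1/y − (1/2)| = |2 − y|/(2·|y|) = |y − 2|/(2|y|).
Require δ ≤ 1 so that |y| > 2 − 1 = 1, hence 2|y| > 2.
Then |1/y − (1/2)| < |y − 2|/2, which is < ε when |y − 2| < 2ε.
Take δ = min(1, 2ε). Then 0 < |y − 2| < δ gives both |y − 2| < 1 and |y − 2| < 2ε, so |1/y − (1/2)| < ε.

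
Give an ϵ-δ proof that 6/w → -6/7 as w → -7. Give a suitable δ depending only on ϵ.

Fix ϵ > 0. We seek δ > 0 such that 0 < |w + 7| < δ implies |6/w + 6/7| < ϵ.
|6/w + 6/7| = 6·|-7 − w|/(7·|w|) = 6|w + 7|/(7|w|).
Restrict δ ≤ 7/2. Then |w + 7| < 7/2 gives |w| > 7/2, so 7|w| > 49/2.
Then |6/w + 6/7| < 6|w + 7|/(49/2), which is < ϵ when |w + 7| < (49/12)ϵ.
Take δ = min(7/2, (49/12)ϵ). Then 0 < |w + 7| < δ gives both |w + 7| < 7/2 and |w + 7| < (49/12)ϵ, so |6/w + 6/7| < ϵ.

δ = min(7/2, (49/12)ϵ)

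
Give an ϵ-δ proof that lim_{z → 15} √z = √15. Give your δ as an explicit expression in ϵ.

δ = min(15, √15·ϵ)

Let ϵ > 0 be given. We want δ > 0 such that 0 < |z − 15| < δ implies |√z − √15| < ϵ.
Multiplying by the conjugate, |√z − √15| = |z − 15|/(√z + √15).
Restrict δ ≤ 15 so that |z − 15| < 15 forces z > 0, and then √z + √15 > √15.
Hence |√z − √15| < |z − 15|/√15, which is < ϵ once |z − 15| < √15·ϵ.
Take δ = min(15, √15·ϵ). If 0 < |z − 15| < δ then z > 0 and |√z − √15| < |z − 15|/√15 < ϵ.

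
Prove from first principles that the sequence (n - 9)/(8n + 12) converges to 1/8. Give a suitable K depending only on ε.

K = (21/16)/ε

Let ε > 0 be given. For n ≥ 1, |(n - 9)/(8n + 12) − (1/8)| = |-84|/(8(8n + 12)) = 84/(8(8n + 12)).
Since 8n + 12 ≥ 8n for n ≥ 1, this is ≤ 84/(8·8n) = (21/16)/n.
So |(n - 9)/(8n + 12) − (1/8)| < ε whenever n > (21/16)/ε.
Take K = (21/16)/ε. If n > K then |(n - 9)/(8n + 12) − (1/8)| ≤ (21/16)/n < ε.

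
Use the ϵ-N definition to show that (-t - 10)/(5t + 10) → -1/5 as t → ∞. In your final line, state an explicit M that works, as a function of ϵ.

M = (8/5)/ϵ

Let ϵ > 0. We seek M > 0 such that t > M implies |(-t - 10)/(5t + 10) + 1/5| < ϵ.
(-t - 10)/(5t + 10) + 1/5 = (5(-t - 10) − (-1)(5t + 10)) / (5(5t + 10)) = -40/(5(5t + 10)).
For t > 0 we have 5t + 10 > 5t, so |(-t - 10)/(5t + 10) + 1/5| = 40/(5(5t + 10)) < 40/(5·5t) = (8/5)/t.
Thus |(-t - 10)/(5t + 10) + 1/5| < ϵ whenever t > (8/5)/ϵ.
Take M = (8/5)/ϵ. If t > M then |(-t - 10)/(5t + 10) + 1/5| < (8/5)/t < ϵ.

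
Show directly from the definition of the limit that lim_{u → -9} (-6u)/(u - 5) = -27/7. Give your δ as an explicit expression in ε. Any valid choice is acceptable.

δ = min(7, (49/15)ε)

Fix ε > 0. We want δ > 0 with 0 < |u + 9| < δ ⇒ |(-6u)/(u - 5) + 27/7| < ε.
Combining over a common denominator, (-6u)/(u - 5) + 27/7 = [(-6u)·(-14) − 54·(u - 5)] / [(-14)·(u - 5)] = 30(u + 9) / ((-14)(u - 5)).
So |(-6u)/(u - 5) + 27/7| = 30|u + 9| / (14·|u − 5|).
Restrict δ ≤ 7. Then |u + 9| < 7 gives |u − 5| = |(u + 9) + (-14)| ≥ 14 − 7 = 7.
Hence |(-6u)/(u - 5) + 27/7| < 30|u + 9|/(14·7) = (15/49)|u + 9|, which is < ε once |u + 9| < (49/15)ε.
Take δ = min(7, (49/15)ε). Then 0 < |u + 9| < δ forces both bounds, so |(-6u)/(u - 5) + 27/7| < ε.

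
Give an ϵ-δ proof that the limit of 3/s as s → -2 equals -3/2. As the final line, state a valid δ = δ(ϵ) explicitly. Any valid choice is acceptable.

δ = min(1, (2/3)ϵ)

Let ϵ > 0 be given. We seek δ > 0 such that 0 < |s + 2| < δ implies |3/s + 3/2| < ϵ.
|3/s + 3/2| = 3·|-2 − s|/(2·|s|) = 3|s + 2|/(2|s|).
Restrict δ ≤ 1. Then |s + 2| < 1 gives |s| > 1, so 2|s| > 2.
Then |3/s + 3/2| < 3|s + 2|/2, which is < ϵ when |s + 2| < (2/3)ϵ.
Take δ = min(1, (2/3)ϵ). Then 0 < |s + 2| < δ gives both |s + 2| < 1 and |s + 2| < (2/3)ϵ, so |3/s + 3/2| < ϵ.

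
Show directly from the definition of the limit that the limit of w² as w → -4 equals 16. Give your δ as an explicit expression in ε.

Let ε > 0 be given. We seek δ > 0 with 0 < |w + 4| < δ ⇒ |w² − 16| < ε.
Factor: w² − 16 = (w + 4)(w - 4), so |w² − 16| = |w + 4|·|w - 4|.
Restrict δ ≤ 1. Then |w + 4| < 1 gives |w| < 5, so by the triangle inequality |w - 4| ≤ 5 + 4 = 9.
Hence |w² − 16| ≤ 9|w + 4|, which is < ε once |w + 4| < ε/9.
Take δ = min(1, ε/9). If 0 < |w + 4| < δ then both bounds hold and |w² − 16| ≤ 9|w + 4| < 9·(ε/9) = ε.

δ = min(1, ε/9)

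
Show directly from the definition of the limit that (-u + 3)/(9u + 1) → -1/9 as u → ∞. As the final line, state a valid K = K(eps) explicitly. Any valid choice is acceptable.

Fix eps > 0. We seek K > 0 such that u > K implies |(-u + 3)/(9u + 1) + 1/9| < eps.
(-u + 3)/(9u + 1) + 1/9 = (9(-u + 3) − (-1)(9u + 1)) / (9(9u + 1)) = 28/(9(9u + 1)).
For u > 0 we have 9u + 1 > 9u, so |(-u + 3)/(9u + 1) + 1/9| = 28/(9(9u + 1)) < 28/(9·9u) = (28/81)/u.
Thus |(-u + 3)/(9u + 1) + 1/9| < eps whenever u > (28/81)/eps.
Take K = (28/81)/eps. If u > K then |(-u + 3)/(9u + 1) + 1/9| < (28/81)/u < eps.

K = (28/81)/eps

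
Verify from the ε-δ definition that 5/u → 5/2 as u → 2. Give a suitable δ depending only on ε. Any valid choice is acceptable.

δ = min(1, (2/5)ε)

Suppose ε > 0. We seek δ > 0 such that 0 < |u − 2| < δ implies |5/u − (5/2)| < ε.
|5/u − (5/2)| = 5·|2 − u|/(2·|u|) = 5|u − 2|/(2|u|).
Require δ ≤ 1 so that |u| > 2 − 1 = 1, hence 2|u| > 2.
Then |5/u − (5/2)| < 5|u − 2|/2, which is < ε when |u − 2| < (2/5)ε.
Take δ = min(1, (2/5)ε). Then 0 < |u − 2| < δ gives both |u − 2| < 1 and |u − 2| < (2/5)ε, so |5/u − (5/2)| < ε.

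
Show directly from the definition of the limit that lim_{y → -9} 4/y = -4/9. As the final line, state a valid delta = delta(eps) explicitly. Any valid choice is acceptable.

Suppose eps > 0. We seek delta > 0 such that 0 < |y + 9| < delta implies |4/y + 4/9| < eps.
|4/y + 4/9| = 4·|-9 − y|/(9·|y|) = 4|y + 9|/(9|y|).
Require delta ≤ 9/2 so that |y| > 9 − 9/2 = 9/2, hence 9|y| > 81/2.
Then |4/y + 4/9| < 4|y + 9|/(81/2), which is < eps when |y + 9| < (81/8)eps.
Take delta = min(9/2, (81/8)eps). Then 0 < |y + 9| < delta gives both |y + 9| < 9/2 and |y + 9| < (81/8)eps, so |4/y + 4/9| < eps.

delta = min(9/2, (81/8)eps)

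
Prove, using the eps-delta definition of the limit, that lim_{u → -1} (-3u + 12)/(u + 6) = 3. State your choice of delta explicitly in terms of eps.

Let eps > 0. We want delta > 0 with 0 < |u + 1| < delta ⇒ |(-3u + 12)/(u + 6) − 3| < eps.
Combining over a common denominator, (-3u + 12)/(u + 6) − 3 = [(-3u + 12)·5 − 15·(u + 6)] / [5·(u + 6)] = -30(u + 1) / (5(u + 6)).
So |(-3u + 12)/(u + 6) − 3| = 30|u + 1| / (5·|u + 6|).
Restrict delta ≤ 5/2. Then |u + 1| < 5/2 gives |u + 6| = |(u + 1) + 5| ≥ 5 − 5/2 = 5/2.
Hence |(-3u + 12)/(u + 6) − 3| < 30|u + 1|/(5·(5/2)) = (12/5)|u + 1|, which is < eps once |u + 1| < (5/12)eps.
Take delta = min(5/2, (5/12)eps). Then 0 < |u + 1| < delta forces both bounds, so |(-3u + 12)/(u + 6) − 3| < eps.

delta = min(5/2, (5/12)eps)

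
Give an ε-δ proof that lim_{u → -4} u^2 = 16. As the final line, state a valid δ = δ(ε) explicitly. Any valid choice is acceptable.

δ = min(1, ε/9)

Let ε > 0. We seek δ > 0 with 0 < |u + 4| < δ ⇒ |u^2 − 16| < ε.
Factor: u^2 − 16 = (u + 4)(u - 4), so |u^2 − 16| = |u + 4|·|u - 4|.
Restrict δ ≤ 1. Then |u + 4| < 1 gives |u| < 5, so by the triangle inequality |u - 4| ≤ 5 + 4 = 9.
Hence |u^2 − 16| ≤ 9|u + 4|, which is < ε once |u + 4| < ε/9.
Take δ = min(1, ε/9). If 0 < |u + 4| < δ then both bounds hold and |u^2 − 16| ≤ 9|u + 4| < 9·(ε/9) = ε.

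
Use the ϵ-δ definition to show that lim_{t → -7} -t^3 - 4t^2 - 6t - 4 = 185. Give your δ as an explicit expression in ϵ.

Suppose ϵ > 0. We want δ > 0 such that 0 < |t + 7| < δ implies |(-t^3 - 4t^2 - 6t - 4) − 185| < ϵ.
(-t^3 - 4t^2 - 6t - 4) − 185 = -t^3 - 4t^2 - 6t - 189 = (t + 7)(-t^2 + 3t - 27).
So |(-t^3 - 4t^2 - 6t - 4) − 185| = |t + 7|·|-t^2 + 3t - 27|.
Assume first that |t + 7| < 1, so |t| < 8. Then |-t^2 + 3t - 27| ≤ 8^2 + 3·8 + 27 = 115.
Hence |(-t^3 - 4t^2 - 6t - 4) − 185| ≤ 115|t + 7| < ϵ provided |t + 7| < ϵ/115.
Take δ = min(1, ϵ/115). Then 0 < |t + 7| < δ gives both |t + 7| < 1 and |t + 7| < ϵ/115, so |(-t^3 - 4t^2 - 6t - 4) − 185| < ϵ.

δ = min(1, ϵ/115)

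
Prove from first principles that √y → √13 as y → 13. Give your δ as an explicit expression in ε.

Suppose ε > 0. We want δ > 0 such that 0 < |y − 13| < δ implies |√y − √13| < ε.
Rationalise: √y − √13 = (y − 13)/(√y + √13), so |√y − √13| = |y − 13|/(√y + √13).
Restrict δ ≤ 13 so that |y − 13| < 13 forces y > 0, and then √y + √13 > √13.
Hence |√y − √13| < |y − 13|/√13, which is < ε once |y − 13| < √13·ε.
Take δ = min(13, √13·ε). If 0 < |y − 13| < δ then y > 0 and |√y − √13| < |y − 13|/√13 < ε.

δ = min(13, √13·ε)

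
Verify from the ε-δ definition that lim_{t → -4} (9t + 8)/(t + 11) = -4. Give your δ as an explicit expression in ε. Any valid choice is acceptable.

δ = min(7/2, (7/26)ε)

Suppose ε > 0. We want δ > 0 with 0 < |t + 4| < δ ⇒ |(9t + 8)/(t + 11) + 4| < ε.
Combining over a common denominator, (9t + 8)/(t + 11) + 4 = [(9t + 8)·7 − (-28)·(t + 11)] / [7·(t + 11)] = 91(t + 4) / (7(t + 11)).
So |(9t + 8)/(t + 11) + 4| = 91|t + 4| / (7·|t + 11|).
Require δ ≤ 7/2, so |t + 11| ≥ |7| − |t + 4| > 7 − 7/2 = 7/2.
Hence |(9t + 8)/(t + 11) + 4| < 91|t + 4|/(7·(7/2)) = (26/7)|t + 4|, which is < ε once |t + 4| < (7/26)ε.
Take δ = min(7/2, (7/26)ε). Then 0 < |t + 4| < δ forces both bounds, so |(9t + 8)/(t + 11) + 4| < ε.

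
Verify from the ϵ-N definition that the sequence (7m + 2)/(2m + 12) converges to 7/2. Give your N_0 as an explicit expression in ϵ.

N_0 = 20/ϵ

Suppose ϵ > 0. For m ≥ 1, |(7m + 2)/(2m + 12) − (7/2)| = |-80|/(2(2m + 12)) = 80/(2(2m + 12)).
Since 2m + 12 ≥ 2m for m ≥ 1, this is ≤ 80/(2·2m) = 20/m.
So |(7m + 2)/(2m + 12) − (7/2)| < ϵ whenever m > 20/ϵ.
Take N_0 = 20/ϵ. If m > N_0 then |(7m + 2)/(2m + 12) − (7/2)| ≤ 20/m < ϵ.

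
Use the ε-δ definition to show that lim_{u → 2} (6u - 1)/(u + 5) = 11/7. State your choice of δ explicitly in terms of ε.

Let ε > 0. We want δ > 0 with 0 < |u − 2| < δ ⇒ |(6u - 1)/(u + 5) − (11/7)| < ε.
Combining over a common denominator, (6u - 1)/(u + 5) − (11/7) = [(6u - 1)·7 − 11·(u + 5)] / [7·(u + 5)] = 31(u − 2) / (7(u + 5)).
So |(6u - 1)/(u + 5) − (11/7)| = 31|u − 2| / (7·|u + 5|).
Restrict δ ≤ 7/2. Then |u − 2| < 7/2 gives |u + 5| = |(u − 2) + 7| ≥ 7 − 7/2 = 7/2.
Hence |(6u - 1)/(u + 5) − (11/7)| < 31|u − 2|/(7·(7/2)) = (62/49)|u − 2|, which is < ε once |u − 2| < (49/62)ε.
Take δ = min(7/2, (49/62)ε). Then 0 < |u − 2| < δ forces both bounds, so |(6u - 1)/(u + 5) − (11/7)| < ε.

δ = min(7/2, (49/62)ε)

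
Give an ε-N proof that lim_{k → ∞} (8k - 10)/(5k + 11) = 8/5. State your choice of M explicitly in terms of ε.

M = (138/25)/ε

Let ε > 0 be given. For k ≥ 1, |(8k - 10)/(5k + 11) − (8/5)| = |-138|/(5(5k + 11)) = 138/(5(5k + 11)).
Since 5k + 11 ≥ 5k for k ≥ 1, this is ≤ 138/(5·5k) = (138/25)/k.
So |(8k - 10)/(5k + 11) − (8/5)| < ε whenever k > (138/25)/ε.
Take M = (138/25)/ε. If k > M then |(8k - 10)/(5k + 11) − (8/5)| ≤ (138/25)/k < ε.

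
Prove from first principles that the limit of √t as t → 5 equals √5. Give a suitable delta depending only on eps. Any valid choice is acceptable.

delta = min(5, √5·eps)

Suppose eps > 0. We want delta > 0 such that 0 < |t − 5| < delta implies |√t − √5| < eps.
Rationalise: √t − √5 = (t − 5)/(√t + √5), so |√t − √5| = |t − 5|/(√t + √5).
Restrict delta ≤ 5 so that |t − 5| < 5 forces t > 0, and then √t + √5 > √5.
Hence |√t − √5| < |t − 5|/√5, which is < eps once |t − 5| < √5·eps.
Take delta = min(5, √5·eps). If 0 < |t − 5| < delta then t > 0 and |√t − √5| < |t − 5|/√5 < eps.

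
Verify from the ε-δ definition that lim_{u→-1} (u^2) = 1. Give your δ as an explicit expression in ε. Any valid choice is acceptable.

δ = min(1, ε/3)

Suppose ε > 0. We seek δ > 0 with 0 < |u + 1| < δ ⇒ |u^2 − 1| < ε.
Factor: u^2 − 1 = (u + 1)(u - 1), so |u^2 − 1| = |u + 1|·|u - 1|.
Restrict δ ≤ 1. Then |u + 1| < 1 gives |u| < 2, so by the triangle inequality |u - 1| ≤ 2 + 1 = 3.
Hence |u^2 − 1| ≤ 3|u + 1|, which is < ε once |u + 1| < ε/3.
Take δ = min(1, ε/3). If 0 < |u + 1| < δ then both bounds hold and |u^2 − 1| ≤ 3|u + 1| < 3·(ε/3) = ε.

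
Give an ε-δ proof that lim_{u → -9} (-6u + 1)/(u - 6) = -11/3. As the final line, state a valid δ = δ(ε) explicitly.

Fix ε > 0. We want δ > 0 with 0 < |u + 9| < δ ⇒ |(-6u + 1)/(u - 6) + 11/3| < ε.
Combining over a common denominator, (-6u + 1)/(u - 6) + 11/3 = [(-6u + 1)·(-15) − 55·(u - 6)] / [(-15)·(u - 6)] = 35(u + 9) / ((-15)(u - 6)).
So |(-6u + 1)/(u - 6) + 11/3| = 35|u + 9| / (15·|u − 6|).
Restrict δ ≤ 15/2. Then |u + 9| < 15/2 gives |u − 6| = |(u + 9) + (-15)| ≥ 15 − 15/2 = 15/2.
Hence |(-6u + 1)/(u - 6) + 11/3| < 35|u + 9|/(15·(15/2)) = (14/45)|u + 9|, which is < ε once |u + 9| < (45/14)ε.
Take δ = min(15/2, (45/14)ε). Then 0 < |u + 9| < δ forces both bounds, so |(-6u + 1)/(u - 6) + 11/3| < ε.

δ = min(15/2, (45/14)ε)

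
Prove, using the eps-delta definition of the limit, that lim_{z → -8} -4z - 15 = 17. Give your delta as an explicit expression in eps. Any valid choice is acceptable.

delta = eps/4

Let eps > 0 be given. We need delta > 0 so that 0 < |z + 8| < delta implies |(-4z - 15) − 17| < eps.
Since (-4z - 15) − 17 = -4(z + 8), we have |(-4z - 15) − 17| = 4|z + 8|.
So 4|z + 8| < eps exactly when |z + 8| < eps/4.
Choosing delta = eps/4 gives |(-4z - 15) − 17| = 4|z + 8| < eps whenever |z + 8| < delta.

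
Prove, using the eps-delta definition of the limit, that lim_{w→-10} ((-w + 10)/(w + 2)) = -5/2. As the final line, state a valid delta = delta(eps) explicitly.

delta = min(4, (8/3)eps)

Fix eps > 0. We want delta > 0 with 0 < |w + 10| < delta ⇒ |(-w + 10)/(w + 2) + 5/2| < eps.
Combining over a common denominator, (-w + 10)/(w + 2) + 5/2 = [(-w + 10)·(-8) − 20·(w + 2)] / [(-8)·(w + 2)] = -12(w + 10) / ((-8)(w + 2)).
So |(-w + 10)/(w + 2) + 5/2| = 12|w + 10| / (8·|w + 2|).
Require delta ≤ 4, so |w + 2| ≥ |-8| − |w + 10| > 8 − 4 = 4.
Hence |(-w + 10)/(w + 2) + 5/2| < 12|w + 10|/(8·4) = (3/8)|w + 10|, which is < eps once |w + 10| < (8/3)eps.
Take delta = min(4, (8/3)eps). Then 0 < |w + 10| < delta forces both bounds, so |(-w + 10)/(w + 2) + 5/2| < eps.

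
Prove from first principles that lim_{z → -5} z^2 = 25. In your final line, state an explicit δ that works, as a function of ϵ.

Fix ϵ > 0. We seek δ > 0 with 0 < |z + 5| < δ ⇒ |z^2 − 25| < ϵ.
Factor: z^2 − 25 = (z + 5)(z - 5), so |z^2 − 25| = |z + 5|·|z - 5|.
Restrict δ ≤ 1. Then |z + 5| < 1 gives |z| < 6, so by the triangle inequality |z - 5| ≤ 6 + 5 = 11.
Hence |z^2 − 25| ≤ 11|z + 5|, which is < ϵ once |z + 5| < ϵ/11.
Take δ = min(1, ϵ/11). If 0 < |z + 5| < δ then both bounds hold and |z^2 − 25| ≤ 11|z + 5| < 11·(ϵ/11) = ϵ.

δ = min(1, ϵ/11)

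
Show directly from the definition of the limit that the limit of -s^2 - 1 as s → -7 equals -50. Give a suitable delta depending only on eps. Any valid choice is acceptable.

Fix eps > 0. We want delta > 0 such that 0 < |s + 7| < delta implies |(-s^2 - 1) + 50| < eps.
(-s^2 - 1) + 50 = -s^2 + 49 = (s + 7)(-s + 7).
So |(-s^2 - 1) + 50| = |s + 7|·|-s + 7|.
Assume first that |s + 7| < 2, so |s| < 9. Then |-s + 7| ≤ 9 + 7 = 16.
Hence |(-s^2 - 1) + 50| ≤ 16|s + 7| < eps provided |s + 7| < eps/16.
Choosing delta = min(2, eps/16) ensures both conditions, hence |(-s^2 - 1) + 50| < eps.

delta = min(2, eps/16)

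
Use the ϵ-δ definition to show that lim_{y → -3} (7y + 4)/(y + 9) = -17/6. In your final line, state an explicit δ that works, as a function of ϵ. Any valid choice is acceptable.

Suppose ϵ > 0. We want δ > 0 with 0 < |y + 3| < δ ⇒ |(7y + 4)/(y + 9) + 17/6| < ϵ.
Combining over a common denominator, (7y + 4)/(y + 9) + 17/6 = [(7y + 4)·6 − (-17)·(y + 9)] / [6·(y + 9)] = 59(y + 3) / (6(y + 9)).
So |(7y + 4)/(y + 9) + 17/6| = 59|y + 3| / (6·|y + 9|).
Restrict δ ≤ 3. Then |y + 3| < 3 gives |y + 9| = |(y + 3) + 6| ≥ 6 − 3 = 3.
Hence |(7y + 4)/(y + 9) + 17/6| < 59|y + 3|/(6·3) = (59/18)|y + 3|, which is < ϵ once |y + 3| < (18/59)ϵ.
Take δ = min(3, (18/59)ϵ). Then 0 < |y + 3| < δ forces both bounds, so |(7y + 4)/(y + 9) + 17/6| < ϵ.

δ = min(3, (18/59)ϵ)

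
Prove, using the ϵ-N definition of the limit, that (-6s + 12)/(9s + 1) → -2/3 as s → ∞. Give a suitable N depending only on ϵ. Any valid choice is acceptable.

Fix ϵ > 0. We seek N > 0 such that s > N implies |(-6s + 12)/(9s + 1) + 2/3| < ϵ.
(-6s + 12)/(9s + 1) + 2/3 = (9(-6s + 12) − (-6)(9s + 1)) / (9(9s + 1)) = 114/(9(9s + 1)).
For s > 0 we have 9s + 1 > 9s, so |(-6s + 12)/(9s + 1) + 2/3| = 114/(9(9s + 1)) < 114/(9·9s) = (38/27)/s.
Thus |(-6s + 12)/(9s + 1) + 2/3| < ϵ whenever s > (38/27)/ϵ.
Take N = (38/27)/ϵ. If s > N then |(-6s + 12)/(9s + 1) + 2/3| < (38/27)/s < ϵ.

N = (38/27)/ϵ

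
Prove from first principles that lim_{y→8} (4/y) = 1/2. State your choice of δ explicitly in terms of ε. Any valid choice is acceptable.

Fix ε > 0. We seek δ > 0 such that 0 < |y − 8| < δ implies |4/y − (1/2)| < ε.
|4/y − (1/2)| = 4·|8 − y|/(8·|y|) = 4|y − 8|/(8|y|).
Require δ ≤ 4 so that |y| > 8 − 4 = 4, hence 8|y| > 32.
Then |4/y − (1/2)| < 4|y − 8|/32, which is < ε when |y − 8| < 8ε.
Take δ = min(4, 8ε). Then 0 < |y − 8| < δ gives both |y − 8| < 4 and |y − 8| < 8ε, so |4/y − (1/2)| < ε.

δ = min(4, 8ε)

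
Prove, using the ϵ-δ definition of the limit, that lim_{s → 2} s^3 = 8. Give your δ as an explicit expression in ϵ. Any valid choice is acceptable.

Suppose ϵ > 0. We seek δ > 0 with 0 < |s − 2| < δ ⇒ |s^3 − 8| < ϵ.
Factor: s^3 − 8 = (s − 2)(s^2 + 2s + 4), so |s^3 − 8| = |s − 2|·|s^2 + 2s + 4|.
Impose δ ≤ 1 so that |s| < 3; then |s^2 + 2s + 4| ≤ 19.
Hence |s^3 − 8| ≤ 19|s − 2|, which is < ϵ once |s − 2| < ϵ/19.
Take δ = min(1, ϵ/19). If 0 < |s − 2| < δ then both bounds hold and |s^3 − 8| ≤ 19|s − 2| < 19·(ϵ/19) = ϵ.

δ = min(1, ϵ/19)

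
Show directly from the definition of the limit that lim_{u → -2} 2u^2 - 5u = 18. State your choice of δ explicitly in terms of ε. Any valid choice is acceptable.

δ = min(1, ε/15)

Let ε > 0 be given. We want δ > 0 such that 0 < |u + 2| < δ implies |(2u^2 - 5u) − 18| < ε.
(2u^2 - 5u) − 18 = 2u^2 - 5u - 18 = (u + 2)(2u - 9).
So |(2u^2 - 5u) − 18| = |u + 2|·|2u - 9|.
Assume first that |u + 2| < 1, so |u| < 3. Then |2u - 9| ≤ 2·3 + 9 = 15.
Hence |(2u^2 - 5u) − 18| ≤ 15|u + 2| < ε provided |u + 2| < ε/15.
Take δ = min(1, ε/15). Then 0 < |u + 2| < δ gives both |u + 2| < 1 and |u + 2| < ε/15, so |(2u^2 - 5u) − 18| < ε.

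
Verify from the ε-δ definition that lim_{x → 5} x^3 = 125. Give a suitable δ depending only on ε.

Suppose ε > 0. We seek δ > 0 with 0 < |x − 5| < δ ⇒ |x^3 − 125| < ε.
Factor: x^3 − 125 = (x − 5)(x^2 + 5x + 25), so |x^3 − 125| = |x − 5|·|x^2 + 5x + 25|.
Restrict δ ≤ 2. Then |x − 5| < 2 gives |x| < 7, so by the triangle inequality |x^2 + 5x + 25| ≤ 7^2 + 5·7 + 25 = 109.
Hence |x^3 − 125| ≤ 109|x − 5|, which is < ε once |x − 5| < ε/109.
Take δ = min(2, ε/109). If 0 < |x − 5| < δ then both bounds hold and |x^3 − 125| ≤ 109|x − 5| < 109·(ε/109) = ε.

δ = min(2, ε/109)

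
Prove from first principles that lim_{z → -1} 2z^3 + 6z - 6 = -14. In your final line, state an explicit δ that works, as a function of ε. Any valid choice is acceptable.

Let ε > 0. We want δ > 0 such that 0 < |z + 1| < δ implies |(2z^3 + 6z - 6) + 14| < ε.
(2z^3 + 6z - 6) + 14 = 2z^3 + 6z + 8 = (z + 1)(2z^2 - 2z + 8).
So |(2z^3 + 6z - 6) + 14| = |z + 1|·|2z^2 - 2z + 8|.
Assume first that |z + 1| < 1, so |z| < 2. Then |2z^2 - 2z + 8| ≤ 2·2^2 + 2·2 + 8 = 20.
Hence |(2z^3 + 6z - 6) + 14| ≤ 20|z + 1| < ε provided |z + 1| < ε/20.
Choosing δ = min(1, ε/20) ensures both conditions, hence |(2z^3 + 6z - 6) + 14| < ε.

δ = min(1, ε/20)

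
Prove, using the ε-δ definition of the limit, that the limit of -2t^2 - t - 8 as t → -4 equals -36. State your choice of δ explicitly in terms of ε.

δ = min(1, ε/17)

Fix ε > 0. We want δ > 0 such that 0 < |t + 4| < δ implies |(-2t^2 - t - 8) + 36| < ε.
(-2t^2 - t - 8) + 36 = -2t^2 - t + 28 = (t + 4)(-2t + 7).
So |(-2t^2 - t - 8) + 36| = |t + 4|·|-2t + 7|.
Require δ ≤ 1. Then |t + 4| < 1 gives |t| < 5, and by the triangle inequality |-2t + 7| ≤ 2·5 + 7 = 17.
Hence |(-2t^2 - t - 8) + 36| ≤ 17|t + 4| < ε provided |t + 4| < ε/17.
Choosing δ = min(1, ε/17) ensures both conditions, hence |(-2t^2 - t - 8) + 36| < ε.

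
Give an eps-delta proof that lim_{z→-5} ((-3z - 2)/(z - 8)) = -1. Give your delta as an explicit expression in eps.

Suppose eps > 0. We want delta > 0 with 0 < |z + 5| < delta ⇒ |(-3z - 2)/(z - 8) + 1| < eps.
Combining over a common denominator, (-3z - 2)/(z - 8) + 1 = [(-3z - 2)·(-13) − 13·(z - 8)] / [(-13)·(z - 8)] = 26(z + 5) / ((-13)(z - 8)).
So |(-3z - 2)/(z - 8) + 1| = 26|z + 5| / (13·|z − 8|).
Restrict delta ≤ 13/2. Then |z + 5| < 13/2 gives |z − 8| = |(z + 5) + (-13)| ≥ 13 − 13/2 = 13/2.
Hence |(-3z - 2)/(z - 8) + 1| < 26|z + 5|/(13·(13/2)) = (4/13)|z + 5|, which is < eps once |z + 5| < (13/4)eps.
Take delta = min(13/2, (13/4)eps). Then 0 < |z + 5| < delta forces both bounds, so |(-3z - 2)/(z - 8) + 1| < eps.

delta = min(13/2, (13/4)eps)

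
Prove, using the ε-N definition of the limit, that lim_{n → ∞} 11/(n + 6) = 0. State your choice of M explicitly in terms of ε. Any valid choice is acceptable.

Suppose ε > 0. For n ≥ 1, |11/(n + 6) − 0| = 11/(n + 6) ≤ 11/n.
We need 11/n < ε, i.e. n > 11/ε.
Take M = 11/ε. If n > M then |11/(n + 6)| ≤ 11/n < ε.

M = 11/ε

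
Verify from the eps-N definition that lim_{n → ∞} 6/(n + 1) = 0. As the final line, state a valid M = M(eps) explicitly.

M = 6/eps

Let eps > 0 be given. For n ≥ 1, |6/(n + 1) − 0| = 6/(n + 1) ≤ 6/n.
We need 6/n < eps, i.e. n > 6/eps.
Take M = 6/eps. If n > M then |6/(n + 1)| ≤ 6/n < eps.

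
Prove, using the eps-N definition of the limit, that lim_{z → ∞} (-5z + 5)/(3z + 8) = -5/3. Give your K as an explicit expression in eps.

Let eps > 0 be given. We seek K > 0 such that z > K implies |(-5z + 5)/(3z + 8) + 5/3| < eps.
(-5z + 5)/(3z + 8) + 5/3 = (3(-5z + 5) − (-5)(3z + 8)) / (3(3z + 8)) = 55/(3(3z + 8)).
For z > 0 we have 3z + 8 > 3z, so |(-5z + 5)/(3z + 8) + 5/3| = 55/(3(3z + 8)) < 55/(3·3z) = (55/9)/z.
Thus |(-5z + 5)/(3z + 8) + 5/3| < eps whenever z > (55/9)/eps.
Take K = (55/9)/eps. If z > K then |(-5z + 5)/(3z + 8) + 5/3| < (55/9)/z < eps.

K = (55/9)/eps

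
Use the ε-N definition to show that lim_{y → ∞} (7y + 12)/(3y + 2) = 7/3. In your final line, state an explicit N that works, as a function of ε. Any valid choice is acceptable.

Suppose ε > 0. We seek N > 0 such that y > N implies |(7y + 12)/(3y + 2) − (7/3)| < ε.
(7y + 12)/(3y + 2) − (7/3) = (3(7y + 12) − 7(3y + 2)) / (3(3y + 2)) = 22/(3(3y + 2)).
For y > 0 we have 3y + 2 > 3y, so |(7y + 12)/(3y + 2) − (7/3)| = 22/(3(3y + 2)) < 22/(3·3y) = (22/9)/y.
Thus |(7y + 12)/(3y + 2) − (7/3)| < ε whenever y > (22/9)/ε.
Take N = (22/9)/ε. If y > N then |(7y + 12)/(3y + 2) − (7/3)| < (22/9)/y < ε.

N = (22/9)/ε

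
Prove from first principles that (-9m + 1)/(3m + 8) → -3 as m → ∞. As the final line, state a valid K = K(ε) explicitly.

K = (25/3)/ε

Let ε > 0. For m ≥ 1, |(-9m + 1)/(3m + 8) + 3| = |75|/(3(3m + 8)) = 75/(3(3m + 8)).
Since 3m + 8 ≥ 3m for m ≥ 1, this is ≤ 75/(3·3m) = (25/3)/m.
So |(-9m + 1)/(3m + 8) + 3| < ε whenever m > (25/3)/ε.
Take K = (25/3)/ε. If m > K then |(-9m + 1)/(3m + 8) + 3| ≤ (25/3)/m < ε.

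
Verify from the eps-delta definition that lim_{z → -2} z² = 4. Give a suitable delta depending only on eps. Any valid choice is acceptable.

Let eps > 0. We seek delta > 0 with 0 < |z + 2| < delta ⇒ |z² − 4| < eps.
Factor: z² − 4 = (z + 2)(z - 2), so |z² − 4| = |z + 2|·|z - 2|.
Restrict delta ≤ 2. Then |z + 2| < 2 gives |z| < 4, so by the triangle inequality |z - 2| ≤ 4 + 2 = 6.
Hence |z² − 4| ≤ 6|z + 2|, which is < eps once |z + 2| < eps/6.
Take delta = min(2, eps/6). If 0 < |z + 2| < delta then both bounds hold and |z² − 4| ≤ 6|z + 2| < 6·(eps/6) = eps.

delta = min(2, eps/6)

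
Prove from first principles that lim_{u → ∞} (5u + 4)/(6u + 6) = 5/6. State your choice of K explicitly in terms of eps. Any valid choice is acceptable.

Fix eps > 0. We seek K > 0 such that u > K implies |(5u + 4)/(6u + 6) − (5/6)| < eps.
(5u + 4)/(6u + 6) − (5/6) = (6(5u + 4) − 5(6u + 6)) / (6(6u + 6)) = -6/(6(6u + 6)).
For u > 0 we have 6u + 6 > 6u, so |(5u + 4)/(6u + 6) − (5/6)| = 6/(6(6u + 6)) < 6/(6·6u) = (1/6)/u.
Thus |(5u + 4)/(6u + 6) − (5/6)| < eps whenever u > (1/6)/eps.
Take K = (1/6)/eps. If u > K then |(5u + 4)/(6u + 6) − (5/6)| < (1/6)/u < eps.

K = (1/6)/eps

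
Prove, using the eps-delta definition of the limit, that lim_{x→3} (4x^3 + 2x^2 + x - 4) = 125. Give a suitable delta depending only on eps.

delta = min(2, eps/213)

Let eps > 0. We want delta > 0 such that 0 < |x − 3| < delta implies |(4x^3 + 2x^2 + x - 4) − 125| < eps.
(4x^3 + 2x^2 + x - 4) − 125 = 4x^3 + 2x^2 + x - 129 = (x − 3)(4x^2 + 14x + 43).
So |(4x^3 + 2x^2 + x - 4) − 125| = |x − 3|·|4x^2 + 14x + 43|.
Require delta ≤ 2. Then |x − 3| < 2 gives |x| < 5, and by the triangle inequality |4x^2 + 14x + 43| ≤ 4·5^2 + 14·5 + 43 = 213.
Hence |(4x^3 + 2x^2 + x - 4) − 125| ≤ 213|x − 3| < eps provided |x − 3| < eps/213.
Choosing delta = min(2, eps/213) ensures both conditions, hence |(4x^3 + 2x^2 + x - 4) − 125| < eps.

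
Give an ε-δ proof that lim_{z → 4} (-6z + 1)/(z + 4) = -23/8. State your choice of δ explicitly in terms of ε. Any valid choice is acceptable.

δ = min(4, (32/25)ε)

Fix ε > 0. We want δ > 0 with 0 < |z − 4| < δ ⇒ |(-6z + 1)/(z + 4) + 23/8| < ε.
Combining over a common denominator, (-6z + 1)/(z + 4) + 23/8 = [(-6z + 1)·8 − (-23)·(z + 4)] / [8·(z + 4)] = -25(z − 4) / (8(z + 4)).
So |(-6z + 1)/(z + 4) + 23/8| = 25|z − 4| / (8·|z + 4|).
Require δ ≤ 4, so |z + 4| ≥ |8| − |z − 4| > 8 − 4 = 4.
Hence |(-6z + 1)/(z + 4) + 23/8| < 25|z − 4|/(8·4) = (25/32)|z − 4|, which is < ε once |z − 4| < (32/25)ε.
Take δ = min(4, (32/25)ε). Then 0 < |z − 4| < δ forces both bounds, so |(-6z + 1)/(z + 4) + 23/8| < ε.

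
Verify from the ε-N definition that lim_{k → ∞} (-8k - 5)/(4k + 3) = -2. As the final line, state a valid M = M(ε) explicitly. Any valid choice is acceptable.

M = (1/4)/ε

Let ε > 0. For k ≥ 1, |(-8k - 5)/(4k + 3) + 2| = |4|/(4(4k + 3)) = 4/(4(4k + 3)).
Since 4k + 3 ≥ 4k for k ≥ 1, this is ≤ 4/(4·4k) = (1/4)/k.
So |(-8k - 5)/(4k + 3) + 2| < ε whenever k > (1/4)/ε.
Take M = (1/4)/ε. If k > M then |(-8k - 5)/(4k + 3) + 2| ≤ (1/4)/k < ε.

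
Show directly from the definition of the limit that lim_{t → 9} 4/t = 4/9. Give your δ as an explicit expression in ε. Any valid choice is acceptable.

δ = min(9/2, (81/8)ε)

Suppose ε > 0. We seek δ > 0 such that 0 < |t − 9| < δ implies |4/t − (4/9)| < ε.
|4/t − (4/9)| = 4·|9 − t|/(9·|t|) = 4|t − 9|/(9|t|).
Restrict δ ≤ 9/2. Then |t − 9| < 9/2 gives |t| > 9/2, so 9|t| > 81/2.
Then |4/t − (4/9)| < 4|t − 9|/(81/2), which is < ε when |t − 9| < (81/8)ε.
Take δ = min(9/2, (81/8)ε). Then 0 < |t − 9| < δ gives both |t − 9| < 9/2 and |t − 9| < (81/8)ε, so |4/t − (4/9)| < ε.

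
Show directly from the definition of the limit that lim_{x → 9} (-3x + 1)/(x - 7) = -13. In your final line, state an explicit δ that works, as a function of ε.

Suppose ε > 0. We want δ > 0 with 0 < |x − 9| < δ ⇒ |(-3x + 1)/(x - 7) + 13| < ε.
Combining over a common denominator, (-3x + 1)/(x - 7) + 13 = [(-3x + 1)·2 − (-26)·(x - 7)] / [2·(x - 7)] = 20(x − 9) / (2(x - 7)).
So |(-3x + 1)/(x - 7) + 13| = 20|x − 9| / (2·|x − 7|).
Restrict δ ≤ 1. Then |x − 9| < 1 gives |x − 7| = |(x − 9) + 2| ≥ 2 − 1 = 1.
Hence |(-3x + 1)/(x - 7) + 13| < 20|x − 9|/(2·1) = 10|x − 9|, which is < ε once |x − 9| < (1/10)ε.
Take δ = min(1, (1/10)ε). Then 0 < |x − 9| < δ forces both bounds, so |(-3x + 1)/(x - 7) + 13| < ε.

δ = min(1, (1/10)ε)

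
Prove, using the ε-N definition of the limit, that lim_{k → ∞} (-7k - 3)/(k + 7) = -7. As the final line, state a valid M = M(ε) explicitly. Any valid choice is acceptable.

Suppose ε > 0. For k ≥ 1, |(-7k - 3)/(k + 7) + 7| = |46|/((k + 7)) = 46/((k + 7)).
Since k + 7 ≥ k for k ≥ 1, this is ≤ 46/(k) = 46/k.
So |(-7k - 3)/(k + 7) + 7| < ε whenever k > 46/ε.
Take M = 46/ε. If k > M then |(-7k - 3)/(k + 7) + 7| ≤ 46/k < ε.

M = 46/ε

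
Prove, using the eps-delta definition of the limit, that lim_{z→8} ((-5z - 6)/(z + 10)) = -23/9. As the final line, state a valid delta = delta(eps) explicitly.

Fix eps > 0. We want delta > 0 with 0 < |z − 8| < delta ⇒ |(-5z - 6)/(z + 10) + 23/9| < eps.
Combining over a common denominator, (-5z - 6)/(z + 10) + 23/9 = [(-5z - 6)·18 − (-46)·(z + 10)] / [18·(z + 10)] = -44(z − 8) / (18(z + 10)).
So |(-5z - 6)/(z + 10) + 23/9| = 44|z − 8| / (18·|z + 10|).
Restrict delta ≤ 9. Then |z − 8| < 9 gives |z + 10| = |(z − 8) + 18| ≥ 18 − 9 = 9.
Hence |(-5z - 6)/(z + 10) + 23/9| < 44|z − 8|/(18·9) = (22/81)|z − 8|, which is < eps once |z − 8| < (81/22)eps.
Take delta = min(9, (81/22)eps). Then 0 < |z − 8| < delta forces both bounds, so |(-5z - 6)/(z + 10) + 23/9| < eps.

delta = min(9, (81/22)eps)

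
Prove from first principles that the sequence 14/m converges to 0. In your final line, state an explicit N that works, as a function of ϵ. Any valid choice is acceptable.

N = 14/ϵ

Suppose ϵ > 0. For m ≥ 1, |14/m − 0| = 14/(m) ≤ 14/m.
We need 14/m < ϵ, i.e. m > 14/ϵ.
Take N = 14/ϵ. If m > N then |14/m| ≤ 14/m < ϵ.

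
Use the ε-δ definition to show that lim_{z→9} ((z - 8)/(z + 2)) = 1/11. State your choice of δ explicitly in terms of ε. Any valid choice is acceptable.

δ = min(11/2, (121/20)ε)

Let ε > 0 be given. We want δ > 0 with 0 < |z − 9| < δ ⇒ |(z - 8)/(z + 2) − (1/11)| < ε.
Combining over a common denominator, (z - 8)/(z + 2) − (1/11) = [(z - 8)·11 − 1·(z + 2)] / [11·(z + 2)] = 10(z − 9) / (11(z + 2)).
So |(z - 8)/(z + 2) − (1/11)| = 10|z − 9| / (11·|z + 2|).
Require δ ≤ 11/2, so |z + 2| ≥ |11| − |z − 9| > 11 − 11/2 = 11/2.
Hence |(z - 8)/(z + 2) − (1/11)| < 10|z − 9|/(11·(11/2)) = (20/121)|z − 9|, which is < ε once |z − 9| < (121/20)ε.
Take δ = min(11/2, (121/20)ε). Then 0 < |z − 9| < δ forces both bounds, so |(z - 8)/(z + 2) − (1/11)| < ε.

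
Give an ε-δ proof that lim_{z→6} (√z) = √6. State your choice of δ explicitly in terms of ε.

Let ε > 0. We want δ > 0 such that 0 < |z − 6| < δ implies |√z − √6| < ε.
Multiplying by the conjugate, |√z − √6| = |z − 6|/(√z + √6).
Restrict δ ≤ 6 so that |z − 6| < 6 forces z > 0, and then √z + √6 > √6.
Hence |√z − √6| < |z − 6|/√6, which is < ε once |z − 6| < √6·ε.
Take δ = min(6, √6·ε). If 0 < |z − 6| < δ then z > 0 and |√z − √6| < |z − 6|/√6 < ε.

δ = min(6, √6·ε)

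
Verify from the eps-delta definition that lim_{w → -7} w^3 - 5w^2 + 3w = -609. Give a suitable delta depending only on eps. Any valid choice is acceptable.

delta = min(2, eps/276)

Let eps > 0. We want delta > 0 such that 0 < |w + 7| < delta implies |(w^3 - 5w^2 + 3w) + 609| < eps.
(w^3 - 5w^2 + 3w) + 609 = w^3 - 5w^2 + 3w + 609 = (w + 7)(w^2 - 12w + 87).
So |(w^3 - 5w^2 + 3w) + 609| = |w + 7|·|w^2 - 12w + 87|.
Require delta ≤ 2. Then |w + 7| < 2 gives |w| < 9, and by the triangle inequality |w^2 - 12w + 87| ≤ 9^2 + 12·9 + 87 = 276.
Hence |(w^3 - 5w^2 + 3w) + 609| ≤ 276|w + 7| < eps provided |w + 7| < eps/276.
Take delta = min(2, eps/276). Then 0 < |w + 7| < delta gives both |w + 7| < 2 and |w + 7| < eps/276, so |(w^3 - 5w^2 + 3w) + 609| < eps.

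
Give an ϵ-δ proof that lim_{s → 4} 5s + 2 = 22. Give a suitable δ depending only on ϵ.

Fix ϵ > 0. We need δ > 0 so that 0 < |s − 4| < δ implies |(5s + 2) − 22| < ϵ.
Since (5s + 2) − 22 = 5(s − 4), we have |(5s + 2) − 22| = 5|s − 4|.
So 5|s − 4| < ϵ exactly when |s − 4| < ϵ/5.
Take δ = ϵ/5. If 0 < |s − 4| < δ then |(5s + 2) − 22| = 5|s − 4| < 5·(ϵ/5) = ϵ.

δ = ϵ/5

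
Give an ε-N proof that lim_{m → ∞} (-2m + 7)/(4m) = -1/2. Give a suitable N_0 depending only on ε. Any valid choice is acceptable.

N_0 = (7/4)/ε

Let ε > 0 be given. For m ≥ 1, |(-2m + 7)/(4m) + 1/2| = |28|/(4(4m)) = 28/(4(4m)).
Since 4m ≥ 4m for m ≥ 1, this is ≤ 28/(4·4m) = (7/4)/m.
So |(-2m + 7)/(4m) + 1/2| < ε whenever m > (7/4)/ε.
Take N_0 = (7/4)/ε. If m > N_0 then |(-2m + 7)/(4m) + 1/2| ≤ (7/4)/m < ε.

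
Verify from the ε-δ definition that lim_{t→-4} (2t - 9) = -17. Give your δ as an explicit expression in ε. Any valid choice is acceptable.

δ = ε/2

Let ε > 0 be given. We need δ > 0 so that 0 < |t + 4| < δ implies |(2t - 9) + 17| < ε.
|(2t - 9) + 17| = |2t + 8| = 2|t + 4|.
Thus it suffices that |t + 4| < ε/2.
Choosing δ = ε/2 gives |(2t - 9) + 17| = 2|t + 4| < ε whenever |t + 4| < δ.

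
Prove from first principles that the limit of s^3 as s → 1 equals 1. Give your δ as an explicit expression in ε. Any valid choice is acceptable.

δ = min(2, ε/13)

Fix ε > 0. We seek δ > 0 with 0 < |s − 1| < δ ⇒ |s^3 − 1| < ε.
Factor: s^3 − 1 = (s − 1)(s^2 + s + 1), so |s^3 − 1| = |s − 1|·|s^2 + s + 1|.
Impose δ ≤ 2 so that |s| < 3; then |s^2 + s + 1| ≤ 13.
Hence |s^3 − 1| ≤ 13|s − 1|, which is < ε once |s − 1| < ε/13.
Take δ = min(2, ε/13). If 0 < |s − 1| < δ then both bounds hold and |s^3 − 1| ≤ 13|s − 1| < 13·(ε/13) = ε.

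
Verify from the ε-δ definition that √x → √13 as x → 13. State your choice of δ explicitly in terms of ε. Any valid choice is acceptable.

δ = min(13, √13·ε)

Let ε > 0. We want δ > 0 such that 0 < |x − 13| < δ implies |√x − √13| < ε.
Rationalise: √x − √13 = (x − 13)/(√x + √13), so |√x − √13| = |x − 13|/(√x + √13).
Restrict δ ≤ 13 so that |x − 13| < 13 forces x > 0, and then √x + √13 > √13.
Hence |√x − √13| < |x − 13|/√13, which is < ε once |x − 13| < √13·ε.
Take δ = min(13, √13·ε). If 0 < |x − 13| < δ then x > 0 and |√x − √13| < |x − 13|/√13 < ε.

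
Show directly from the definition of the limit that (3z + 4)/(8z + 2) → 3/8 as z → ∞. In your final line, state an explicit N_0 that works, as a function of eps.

N_0 = (13/32)/eps

Let eps > 0. We seek N_0 > 0 such that z > N_0 implies |(3z + 4)/(8z + 2) − (3/8)| < eps.
(3z + 4)/(8z + 2) − (3/8) = (8(3z + 4) − 3(8z + 2)) / (8(8z + 2)) = 26/(8(8z + 2)).
For z > 0 we have 8z + 2 > 8z, so |(3z + 4)/(8z + 2) − (3/8)| = 26/(8(8z + 2)) < 26/(8·8z) = (13/32)/z.
Thus |(3z + 4)/(8z + 2) − (3/8)| < eps whenever z > (13/32)/eps.
Take N_0 = (13/32)/eps. If z > N_0 then |(3z + 4)/(8z + 2) − (3/8)| < (13/32)/z < eps.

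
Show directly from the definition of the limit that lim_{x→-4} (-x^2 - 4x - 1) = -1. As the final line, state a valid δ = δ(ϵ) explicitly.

Fix ϵ > 0. We want δ > 0 such that 0 < |x + 4| < δ implies |(-x^2 - 4x - 1) + 1| < ϵ.
(-x^2 - 4x - 1) + 1 = -x^2 - 4x = (x + 4)(-x).
So |(-x^2 - 4x - 1) + 1| = |x + 4|·|-x|.
Require δ ≤ 1. Then |x + 4| < 1 gives |x| < 5, and by the triangle inequality |-x| ≤ 5 = 5.
Hence |(-x^2 - 4x - 1) + 1| ≤ 5|x + 4| < ϵ provided |x + 4| < ϵ/5.
Take δ = min(1, ϵ/5). Then 0 < |x + 4| < δ gives both |x + 4| < 1 and |x + 4| < ϵ/5, so |(-x^2 - 4x - 1) + 1| < ϵ.

δ = min(1, ϵ/5)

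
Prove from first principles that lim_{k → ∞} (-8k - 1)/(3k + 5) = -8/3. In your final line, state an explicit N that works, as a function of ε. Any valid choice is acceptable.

Let ε > 0. For k ≥ 1, |(-8k - 1)/(3k + 5) + 8/3| = |37|/(3(3k + 5)) = 37/(3(3k + 5)).
Since 3k + 5 ≥ 3k for k ≥ 1, this is ≤ 37/(3·3k) = (37/9)/k.
So |(-8k - 1)/(3k + 5) + 8/3| < ε whenever k > (37/9)/ε.
Take N = (37/9)/ε. If k > N then |(-8k - 1)/(3k + 5) + 8/3| ≤ (37/9)/k < ε.

N = (37/9)/ε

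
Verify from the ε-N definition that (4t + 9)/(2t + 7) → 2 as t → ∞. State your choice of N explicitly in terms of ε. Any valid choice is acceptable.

Fix ε > 0. We seek N > 0 such that t > N implies |(4t + 9)/(2t + 7) − 2| < ε.
(4t + 9)/(2t + 7) − 2 = (2(4t + 9) − 4(2t + 7)) / (2(2t + 7)) = -10/(2(2t + 7)).
For t > 0 we have 2t + 7 > 2t, so |(4t + 9)/(2t + 7) − 2| = 10/(2(2t + 7)) < 10/(2·2t) = (5/2)/t.
Thus |(4t + 9)/(2t + 7) − 2| < ε whenever t > (5/2)/ε.
Take N = (5/2)/ε. If t > N then |(4t + 9)/(2t + 7) − 2| < (5/2)/t < ε.

N = (5/2)/ε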